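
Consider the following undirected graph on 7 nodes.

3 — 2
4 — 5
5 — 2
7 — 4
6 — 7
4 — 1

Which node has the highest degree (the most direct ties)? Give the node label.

4

Degrees — 1:1, 2:2, 3:1, 4:3, 5:2, 6:1, 7:2.
The maximum is 3, attained only by 4.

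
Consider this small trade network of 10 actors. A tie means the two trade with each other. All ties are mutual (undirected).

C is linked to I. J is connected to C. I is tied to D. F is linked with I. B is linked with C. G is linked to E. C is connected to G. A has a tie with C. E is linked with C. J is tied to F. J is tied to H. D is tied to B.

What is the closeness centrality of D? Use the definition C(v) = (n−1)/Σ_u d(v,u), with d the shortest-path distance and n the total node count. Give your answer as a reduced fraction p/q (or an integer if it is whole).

9/22

Distances from D: A:3, B:1, C:2, E:3, F:2, G:3, H:4, I:1, J:3. Sum = 22.
n = 10, so closeness = 9/22.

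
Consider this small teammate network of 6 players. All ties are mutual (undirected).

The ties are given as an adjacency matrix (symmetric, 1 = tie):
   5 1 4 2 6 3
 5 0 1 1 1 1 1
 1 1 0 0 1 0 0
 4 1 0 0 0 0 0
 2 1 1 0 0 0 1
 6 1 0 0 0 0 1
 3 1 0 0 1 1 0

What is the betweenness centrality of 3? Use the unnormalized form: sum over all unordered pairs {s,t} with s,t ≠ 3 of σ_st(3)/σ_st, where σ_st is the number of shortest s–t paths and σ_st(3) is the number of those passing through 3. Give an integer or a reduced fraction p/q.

Pairs whose geodesics pass through 3 — 2–6: 1/2.
All other pairs contribute 0.
Summing the contributions gives betweenness(3) = 1/2.

1/2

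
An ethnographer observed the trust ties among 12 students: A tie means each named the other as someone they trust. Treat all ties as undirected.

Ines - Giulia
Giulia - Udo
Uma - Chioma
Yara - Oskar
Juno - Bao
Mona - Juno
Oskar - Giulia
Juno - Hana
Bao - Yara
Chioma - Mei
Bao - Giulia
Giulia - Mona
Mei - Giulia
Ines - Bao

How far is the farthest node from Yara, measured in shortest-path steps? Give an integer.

Distances from Yara: Bao:1, Chioma:4, Giulia:2, Hana:3, Ines:2, Juno:2, Mei:3, Mona:3, Oskar:1, Udo:3, Uma:5.
The largest is 5 (to Uma), so the eccentricity of Yara is 5.

5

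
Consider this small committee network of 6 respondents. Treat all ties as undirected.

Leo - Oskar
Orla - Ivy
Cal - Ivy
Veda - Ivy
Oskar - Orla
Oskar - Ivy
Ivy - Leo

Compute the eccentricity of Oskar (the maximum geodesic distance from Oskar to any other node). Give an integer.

2

Distances from Oskar: Cal:2, Ivy:1, Leo:1, Orla:1, Veda:2.
The largest is 2 (to Cal and Veda), so the eccentricity of Oskar is 2.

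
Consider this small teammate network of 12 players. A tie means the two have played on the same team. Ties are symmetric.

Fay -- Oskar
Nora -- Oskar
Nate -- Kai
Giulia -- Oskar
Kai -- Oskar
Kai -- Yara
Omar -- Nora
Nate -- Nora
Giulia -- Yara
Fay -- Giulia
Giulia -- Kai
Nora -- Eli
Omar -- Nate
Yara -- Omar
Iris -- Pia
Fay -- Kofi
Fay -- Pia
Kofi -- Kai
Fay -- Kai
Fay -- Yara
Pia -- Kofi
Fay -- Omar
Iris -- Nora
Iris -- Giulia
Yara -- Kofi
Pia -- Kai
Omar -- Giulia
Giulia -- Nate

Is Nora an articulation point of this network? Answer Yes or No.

Removing Nora leaves {Fay, Giulia, Iris, Kai, Kofi, Nate, Omar, Oskar, Pia, and Yara} with no path to {Eli}, so the network splits into 2 components. Nora is a cut vertex.

Yes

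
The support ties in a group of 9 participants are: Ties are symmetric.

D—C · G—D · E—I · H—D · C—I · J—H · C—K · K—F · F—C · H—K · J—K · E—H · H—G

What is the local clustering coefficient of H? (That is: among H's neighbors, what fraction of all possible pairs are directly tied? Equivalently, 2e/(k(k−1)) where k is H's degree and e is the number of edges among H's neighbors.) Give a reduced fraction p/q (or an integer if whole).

1/5

H's neighbors: D, E, G, J, and K (k = 5).
Possible neighbor pairs: C(5,2) = 10. Edges among them: D–G, J–K → e = 2.
Clustering(H) = 2/10 = 1/5.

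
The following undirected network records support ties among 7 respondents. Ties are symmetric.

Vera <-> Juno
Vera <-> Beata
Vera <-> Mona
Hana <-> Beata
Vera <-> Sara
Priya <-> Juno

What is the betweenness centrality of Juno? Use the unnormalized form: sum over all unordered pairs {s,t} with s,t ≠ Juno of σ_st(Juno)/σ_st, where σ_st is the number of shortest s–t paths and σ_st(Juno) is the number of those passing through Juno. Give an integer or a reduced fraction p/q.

5

Pairs whose geodesics pass through Juno — Beata–Priya: 1; Mona–Priya: 1; Vera–Priya: 1; Hana–Priya: 1; Sara–Priya: 1.
All other pairs contribute 0.
Summing the contributions gives betweenness(Juno) = 5.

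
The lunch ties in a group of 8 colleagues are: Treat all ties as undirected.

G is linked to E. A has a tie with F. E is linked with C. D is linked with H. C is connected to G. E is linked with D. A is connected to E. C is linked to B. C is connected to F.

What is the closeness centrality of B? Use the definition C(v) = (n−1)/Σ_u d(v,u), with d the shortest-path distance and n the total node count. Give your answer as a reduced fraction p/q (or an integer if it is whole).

7/17

Distances from B: A:3, C:1, D:3, E:2, F:2, G:2, H:4. Sum = 17.
n = 8, so closeness = 7/17.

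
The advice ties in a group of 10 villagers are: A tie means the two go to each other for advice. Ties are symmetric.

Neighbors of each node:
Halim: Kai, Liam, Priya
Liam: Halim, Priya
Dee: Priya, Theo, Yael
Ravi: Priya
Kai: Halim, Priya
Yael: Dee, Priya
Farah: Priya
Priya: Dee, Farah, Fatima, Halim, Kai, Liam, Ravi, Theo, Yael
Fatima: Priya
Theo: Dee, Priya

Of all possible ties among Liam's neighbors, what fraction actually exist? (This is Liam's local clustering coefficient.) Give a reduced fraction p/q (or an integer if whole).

1

Liam's neighbors: Halim and Priya (k = 2).
Possible neighbor pairs: C(2,2) = 1. Edges among them: Halim–Priya → e = 1.
Clustering(Liam) = 1/1.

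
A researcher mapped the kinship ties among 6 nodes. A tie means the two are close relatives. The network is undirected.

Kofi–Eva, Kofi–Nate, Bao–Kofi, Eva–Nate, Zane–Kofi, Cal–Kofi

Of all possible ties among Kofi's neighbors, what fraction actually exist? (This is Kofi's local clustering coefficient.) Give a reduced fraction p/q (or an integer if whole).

Kofi's neighbors: Bao, Cal, Eva, Nate, and Zane (k = 5).
Possible neighbor pairs: C(5,2) = 10. Edges among them: Eva–Nate → e = 1.
Clustering(Kofi) = 1/10.

1/10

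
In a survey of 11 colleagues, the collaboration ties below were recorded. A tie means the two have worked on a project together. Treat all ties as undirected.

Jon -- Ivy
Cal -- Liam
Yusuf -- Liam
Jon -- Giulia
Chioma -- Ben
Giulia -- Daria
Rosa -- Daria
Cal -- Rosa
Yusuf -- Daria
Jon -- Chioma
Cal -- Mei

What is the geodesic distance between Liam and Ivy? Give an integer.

One shortest route is Liam – Yusuf – Daria – Giulia – Jon – Ivy, which uses 5 edges, and at distance 4 from Liam we only reach {Jon}, which does not include Ivy. So d(Liam,Ivy) = 5.

5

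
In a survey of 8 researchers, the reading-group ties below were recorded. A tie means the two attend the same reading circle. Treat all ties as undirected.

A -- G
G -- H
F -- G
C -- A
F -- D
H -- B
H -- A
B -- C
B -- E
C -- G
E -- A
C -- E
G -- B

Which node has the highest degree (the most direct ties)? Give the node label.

G

Degrees — A:4, B:4, C:4, D:1, E:3, F:2, G:5, H:3.
The maximum is 5, attained only by G.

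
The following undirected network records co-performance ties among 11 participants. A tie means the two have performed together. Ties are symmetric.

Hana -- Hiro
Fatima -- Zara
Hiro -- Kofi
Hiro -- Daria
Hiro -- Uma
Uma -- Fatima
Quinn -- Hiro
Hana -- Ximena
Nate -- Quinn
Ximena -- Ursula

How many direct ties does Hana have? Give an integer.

2

Hana is directly tied to Hiro and Ximena. That is 2 neighbors, so the degree of Hana is 2.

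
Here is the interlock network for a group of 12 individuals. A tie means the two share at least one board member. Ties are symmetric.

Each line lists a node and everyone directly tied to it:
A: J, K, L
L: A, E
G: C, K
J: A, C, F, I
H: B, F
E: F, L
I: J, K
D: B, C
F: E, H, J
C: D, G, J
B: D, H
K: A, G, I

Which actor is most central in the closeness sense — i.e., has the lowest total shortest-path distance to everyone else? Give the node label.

J

Farness (sum of distances to all others) for each node — A:23, B:31, C:22, D:28, E:28, F:22, G:27, H:28, I:26, J:19, K:26, L:28.
The smallest farness is 19, for J, so J has the highest closeness.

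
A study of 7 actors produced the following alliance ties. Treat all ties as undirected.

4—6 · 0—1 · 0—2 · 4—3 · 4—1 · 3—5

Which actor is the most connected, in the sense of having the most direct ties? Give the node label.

4

Degrees — 0:2, 1:2, 2:1, 3:2, 4:3, 5:1, 6:1.
The maximum is 3, attained only by 4.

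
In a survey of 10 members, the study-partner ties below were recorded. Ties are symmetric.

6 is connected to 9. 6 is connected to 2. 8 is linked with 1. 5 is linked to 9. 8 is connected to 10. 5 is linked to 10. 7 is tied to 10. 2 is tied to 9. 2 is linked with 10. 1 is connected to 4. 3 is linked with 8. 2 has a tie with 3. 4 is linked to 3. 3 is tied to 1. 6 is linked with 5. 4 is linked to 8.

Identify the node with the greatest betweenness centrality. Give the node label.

10

Unnormalized betweenness of each node: 1:0, 2:133/12, 3:43/6, 4:0, 5:8/3, 6:7/12, 7:0, 8:29/4, 9:7/12, 10:41/3.
10 has the largest value, 41/3, making it the main broker — the node through which the most shortest paths run.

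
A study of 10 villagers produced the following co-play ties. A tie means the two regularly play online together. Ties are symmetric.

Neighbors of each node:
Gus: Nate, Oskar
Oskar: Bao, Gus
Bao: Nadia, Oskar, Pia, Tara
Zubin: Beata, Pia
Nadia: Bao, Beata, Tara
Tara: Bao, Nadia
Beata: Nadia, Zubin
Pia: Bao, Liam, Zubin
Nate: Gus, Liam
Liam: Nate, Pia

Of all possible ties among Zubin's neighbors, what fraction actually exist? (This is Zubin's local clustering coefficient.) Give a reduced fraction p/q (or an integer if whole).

0

Zubin's neighbors: Beata and Pia (k = 2).
Possible neighbor pairs: C(2,2) = 1. Edges among them: none → e = 0.
Clustering(Zubin) = 0/1.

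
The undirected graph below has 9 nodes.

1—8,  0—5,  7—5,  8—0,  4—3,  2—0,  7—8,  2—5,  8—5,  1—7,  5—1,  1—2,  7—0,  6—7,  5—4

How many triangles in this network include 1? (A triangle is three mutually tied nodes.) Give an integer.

4

1's neighbors: 2, 5, 7, and 8.
Neighbor pairs that are themselves tied: 1–2–5; 1–5–7; 1–5–8; 1–7–8. Each forms one triangle with 1, for 4 in total.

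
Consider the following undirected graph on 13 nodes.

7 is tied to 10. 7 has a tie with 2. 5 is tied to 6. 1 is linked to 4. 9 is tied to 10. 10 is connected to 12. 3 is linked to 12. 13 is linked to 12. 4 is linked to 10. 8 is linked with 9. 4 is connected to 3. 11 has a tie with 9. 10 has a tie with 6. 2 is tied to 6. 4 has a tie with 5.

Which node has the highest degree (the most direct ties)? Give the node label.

10

Degrees — 1:1, 2:2, 3:2, 4:4, 5:2, 6:3, 7:2, 8:1, 9:3, 10:5, 11:1, 12:3, 13:1.
The maximum is 5, attained only by 10.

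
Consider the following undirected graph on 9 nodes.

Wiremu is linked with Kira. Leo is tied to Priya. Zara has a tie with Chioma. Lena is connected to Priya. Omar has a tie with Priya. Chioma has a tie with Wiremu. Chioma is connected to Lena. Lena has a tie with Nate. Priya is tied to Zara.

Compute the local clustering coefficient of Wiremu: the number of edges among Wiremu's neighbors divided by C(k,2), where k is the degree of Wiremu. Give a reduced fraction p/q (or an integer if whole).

0

Wiremu's neighbors: Chioma and Kira (k = 2).
Possible neighbor pairs: C(2,2) = 1. Edges among them: none → e = 0.
Clustering(Wiremu) = 0/1.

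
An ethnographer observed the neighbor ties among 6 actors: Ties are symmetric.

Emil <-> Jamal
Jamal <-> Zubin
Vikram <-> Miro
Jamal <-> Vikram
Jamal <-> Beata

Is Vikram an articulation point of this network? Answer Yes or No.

Removing Vikram leaves {Miro} with no path to {Beata, Emil, Jamal, and Zubin}, so the network splits into 2 components. Vikram is a cut vertex.

Yes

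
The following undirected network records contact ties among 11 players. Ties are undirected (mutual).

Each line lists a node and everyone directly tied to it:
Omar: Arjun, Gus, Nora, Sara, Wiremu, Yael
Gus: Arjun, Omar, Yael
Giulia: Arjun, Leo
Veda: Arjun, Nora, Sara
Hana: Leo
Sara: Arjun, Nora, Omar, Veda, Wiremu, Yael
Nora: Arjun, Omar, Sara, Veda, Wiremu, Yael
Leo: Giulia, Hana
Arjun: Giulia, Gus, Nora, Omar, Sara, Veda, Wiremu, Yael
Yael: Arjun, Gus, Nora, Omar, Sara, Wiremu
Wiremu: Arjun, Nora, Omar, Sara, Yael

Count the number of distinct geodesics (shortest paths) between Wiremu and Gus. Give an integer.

The shortest distance is 2. The length-2 paths are: Wiremu–Omar–Gus; Wiremu–Yael–Gus; Wiremu–Arjun–Gus.
That gives 3 distinct shortest paths.

3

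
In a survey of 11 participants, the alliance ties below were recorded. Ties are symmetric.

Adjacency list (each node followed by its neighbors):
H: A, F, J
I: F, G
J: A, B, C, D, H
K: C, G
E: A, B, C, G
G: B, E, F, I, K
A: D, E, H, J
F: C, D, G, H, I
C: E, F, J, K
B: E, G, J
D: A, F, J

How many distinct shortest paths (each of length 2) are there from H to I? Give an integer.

The shortest distance is 2, and the only length-2 path is H–F–I. So there is exactly 1 shortest path.

1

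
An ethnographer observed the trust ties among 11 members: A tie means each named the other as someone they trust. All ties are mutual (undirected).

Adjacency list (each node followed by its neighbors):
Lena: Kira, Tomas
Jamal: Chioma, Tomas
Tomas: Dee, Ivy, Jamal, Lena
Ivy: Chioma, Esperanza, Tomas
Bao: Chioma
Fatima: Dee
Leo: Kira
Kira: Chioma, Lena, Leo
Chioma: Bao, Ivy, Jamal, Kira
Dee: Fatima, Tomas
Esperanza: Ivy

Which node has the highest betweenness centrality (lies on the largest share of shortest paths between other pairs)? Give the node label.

Tomas

Unnormalized betweenness of each node: Bao:0, Chioma:16, Dee:9, Esperanza:0, Fatima:0, Ivy:12, Jamal:3, Kira:11, Lena:6, Leo:0, Tomas:20.
Tomas has the largest value, 20, making it the main broker — the node through which the most shortest paths run.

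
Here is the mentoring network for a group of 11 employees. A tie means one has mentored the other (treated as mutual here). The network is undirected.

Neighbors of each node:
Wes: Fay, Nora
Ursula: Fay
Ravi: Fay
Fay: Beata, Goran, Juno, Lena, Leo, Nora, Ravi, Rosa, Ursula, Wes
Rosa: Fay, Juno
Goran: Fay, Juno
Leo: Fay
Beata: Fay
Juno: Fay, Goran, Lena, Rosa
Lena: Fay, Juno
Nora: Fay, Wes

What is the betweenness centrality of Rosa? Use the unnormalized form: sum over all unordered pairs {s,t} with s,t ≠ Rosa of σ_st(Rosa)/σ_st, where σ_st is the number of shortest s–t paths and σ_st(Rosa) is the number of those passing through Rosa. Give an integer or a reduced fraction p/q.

0

No shortest path between any pair of other nodes passes through Rosa.
Summing the contributions gives betweenness(Rosa) = 0.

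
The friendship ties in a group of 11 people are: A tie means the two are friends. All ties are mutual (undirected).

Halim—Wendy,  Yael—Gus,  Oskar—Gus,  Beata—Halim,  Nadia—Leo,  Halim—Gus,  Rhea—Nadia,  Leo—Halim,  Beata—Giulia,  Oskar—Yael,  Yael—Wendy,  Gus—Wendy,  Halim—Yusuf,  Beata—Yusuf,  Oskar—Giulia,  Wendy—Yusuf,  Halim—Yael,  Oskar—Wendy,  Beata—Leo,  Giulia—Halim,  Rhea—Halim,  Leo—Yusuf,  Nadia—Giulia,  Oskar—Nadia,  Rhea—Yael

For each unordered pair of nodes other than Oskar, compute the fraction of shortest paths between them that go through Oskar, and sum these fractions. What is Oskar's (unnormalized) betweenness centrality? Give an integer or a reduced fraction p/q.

4

Pairs whose geodesics pass through Oskar — Yael–Giulia: 1/2; Yael–Nadia: 1/2; Gus–Giulia: 1/2; Gus–Nadia: 1; Giulia–Wendy: 1/2; Nadia–Wendy: 1.
All other pairs contribute 0.
Summing the contributions gives betweenness(Oskar) = 4.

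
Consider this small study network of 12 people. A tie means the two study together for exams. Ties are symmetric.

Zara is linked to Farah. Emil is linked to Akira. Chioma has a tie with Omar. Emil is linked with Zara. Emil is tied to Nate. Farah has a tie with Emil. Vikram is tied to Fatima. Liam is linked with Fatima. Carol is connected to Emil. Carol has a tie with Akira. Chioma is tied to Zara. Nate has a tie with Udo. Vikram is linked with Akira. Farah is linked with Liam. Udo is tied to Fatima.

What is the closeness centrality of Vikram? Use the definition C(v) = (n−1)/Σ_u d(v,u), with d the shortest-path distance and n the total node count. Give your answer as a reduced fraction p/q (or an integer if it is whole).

Distances from Vikram: Akira:1, Carol:2, Chioma:4, Emil:2, Farah:3, Fatima:1, Liam:2, Nate:3, Omar:5, Udo:2, Zara:3. Sum = 28.
n = 12, so closeness = 11/28.

11/28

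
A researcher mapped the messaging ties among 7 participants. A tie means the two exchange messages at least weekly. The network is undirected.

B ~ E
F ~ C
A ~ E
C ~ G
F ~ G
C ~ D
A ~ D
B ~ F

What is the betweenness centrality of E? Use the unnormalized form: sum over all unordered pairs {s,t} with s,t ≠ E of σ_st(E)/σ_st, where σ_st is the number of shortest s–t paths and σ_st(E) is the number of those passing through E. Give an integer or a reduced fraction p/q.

2

Pairs whose geodesics pass through E — F–A: 1/2; D–B: 1/2; A–B: 1.
All other pairs contribute 0.
Summing the contributions gives betweenness(E) = 2.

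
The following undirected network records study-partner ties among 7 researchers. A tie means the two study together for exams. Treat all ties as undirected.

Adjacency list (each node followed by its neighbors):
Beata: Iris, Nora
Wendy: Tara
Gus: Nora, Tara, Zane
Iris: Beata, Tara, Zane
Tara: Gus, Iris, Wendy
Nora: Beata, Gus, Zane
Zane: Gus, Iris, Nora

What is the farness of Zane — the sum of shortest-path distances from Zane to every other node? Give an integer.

Distances from Zane: Beata:2, Gus:1, Iris:1, Nora:1, Tara:2, Wendy:3.
Sum = 2 + 1 + 1 + 1 + 2 + 3 = 10.

10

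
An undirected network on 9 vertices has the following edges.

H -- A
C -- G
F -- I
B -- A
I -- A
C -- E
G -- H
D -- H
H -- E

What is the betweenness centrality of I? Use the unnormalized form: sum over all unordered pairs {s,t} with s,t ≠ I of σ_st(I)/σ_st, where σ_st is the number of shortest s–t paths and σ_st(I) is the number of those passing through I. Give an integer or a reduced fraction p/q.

Pairs whose geodesics pass through I — H–F: 1; E–F: 1; D–F: 1; C–F: 2/2; G–F: 1; B–F: 1; F–A: 1.
All other pairs contribute 0.
Summing the contributions gives betweenness(I) = 7.

7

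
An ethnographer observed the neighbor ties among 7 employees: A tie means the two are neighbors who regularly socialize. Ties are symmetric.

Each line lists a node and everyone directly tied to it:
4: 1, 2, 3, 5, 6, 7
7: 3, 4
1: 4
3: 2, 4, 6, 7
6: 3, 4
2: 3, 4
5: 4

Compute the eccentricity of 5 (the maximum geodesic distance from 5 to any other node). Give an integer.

2

Distances from 5: 1:2, 2:2, 3:2, 4:1, 6:2, 7:2.
The largest is 2 (to 3, 2, 6, 7, and 1), so the eccentricity of 5 is 2.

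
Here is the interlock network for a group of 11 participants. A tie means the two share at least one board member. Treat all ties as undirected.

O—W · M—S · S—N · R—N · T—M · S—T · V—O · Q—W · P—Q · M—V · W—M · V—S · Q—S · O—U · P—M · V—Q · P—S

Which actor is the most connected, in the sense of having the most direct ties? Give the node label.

Degrees — M:5, N:2, O:3, P:3, Q:4, R:1, S:6, T:2, U:1, V:4, W:3.
The maximum is 6, attained only by S.

S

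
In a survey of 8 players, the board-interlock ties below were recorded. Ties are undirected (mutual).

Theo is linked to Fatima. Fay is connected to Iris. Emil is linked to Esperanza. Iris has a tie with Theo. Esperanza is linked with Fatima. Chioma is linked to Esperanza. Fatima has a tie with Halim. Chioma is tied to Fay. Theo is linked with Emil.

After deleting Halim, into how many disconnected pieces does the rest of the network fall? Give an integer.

Halim's neighbors (Fatima) remain reachable from one another through other ties, so the rest of the network stays in one piece.

1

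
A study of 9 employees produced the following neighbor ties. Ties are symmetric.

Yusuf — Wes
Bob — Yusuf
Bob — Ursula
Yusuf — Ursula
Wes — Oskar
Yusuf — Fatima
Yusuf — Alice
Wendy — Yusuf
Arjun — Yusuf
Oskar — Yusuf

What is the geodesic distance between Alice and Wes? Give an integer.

2

One shortest route is Alice – Yusuf – Wes, which uses 2 edges, and Alice and Wes are not directly tied, so nothing shorter exists. So d(Alice,Wes) = 2.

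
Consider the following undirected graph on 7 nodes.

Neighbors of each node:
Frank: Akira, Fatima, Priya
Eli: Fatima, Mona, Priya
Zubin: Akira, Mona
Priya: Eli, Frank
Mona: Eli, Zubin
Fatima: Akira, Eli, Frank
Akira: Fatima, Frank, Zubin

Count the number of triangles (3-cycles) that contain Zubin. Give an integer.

0

Zubin's neighbors are Akira and Mona, but none of them are tied to each other, so no triangle contains Zubin.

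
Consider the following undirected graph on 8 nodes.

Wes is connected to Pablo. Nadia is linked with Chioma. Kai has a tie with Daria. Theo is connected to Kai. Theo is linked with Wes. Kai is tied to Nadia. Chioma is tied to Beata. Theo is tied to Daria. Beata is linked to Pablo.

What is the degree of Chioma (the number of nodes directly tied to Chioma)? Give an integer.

Chioma is directly tied to Beata and Nadia. That is 2 neighbors, so the degree of Chioma is 2.

2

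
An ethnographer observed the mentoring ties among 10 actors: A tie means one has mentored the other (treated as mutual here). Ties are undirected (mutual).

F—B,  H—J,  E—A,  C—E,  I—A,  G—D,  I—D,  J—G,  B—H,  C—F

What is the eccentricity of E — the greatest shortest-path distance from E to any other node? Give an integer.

5

Distances from E: A:1, B:3, C:1, D:3, F:2, G:4, H:4, I:2, J:5.
The largest is 5 (to J), so the eccentricity of E is 5.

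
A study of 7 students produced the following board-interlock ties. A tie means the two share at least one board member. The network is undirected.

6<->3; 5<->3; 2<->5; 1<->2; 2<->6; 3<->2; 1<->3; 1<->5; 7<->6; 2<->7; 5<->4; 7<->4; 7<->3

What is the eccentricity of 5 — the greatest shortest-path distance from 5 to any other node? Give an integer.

2

Distances from 5: 1:1, 2:1, 3:1, 4:1, 6:2, 7:2.
The largest is 2 (to 6 and 7), so the eccentricity of 5 is 2.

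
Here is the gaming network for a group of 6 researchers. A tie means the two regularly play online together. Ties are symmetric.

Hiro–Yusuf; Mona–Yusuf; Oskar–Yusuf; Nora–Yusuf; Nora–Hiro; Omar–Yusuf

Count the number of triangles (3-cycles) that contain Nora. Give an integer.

1

Nora's neighbors: Hiro and Yusuf.
Neighbor pairs that are themselves tied: Nora–Hiro–Yusuf. Each forms one triangle with Nora, for 1 in total.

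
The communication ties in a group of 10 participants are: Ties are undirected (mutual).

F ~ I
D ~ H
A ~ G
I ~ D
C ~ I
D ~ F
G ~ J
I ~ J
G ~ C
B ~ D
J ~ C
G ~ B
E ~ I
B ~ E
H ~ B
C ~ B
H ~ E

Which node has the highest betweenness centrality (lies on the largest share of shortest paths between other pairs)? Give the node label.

Unnormalized betweenness of each node: A:0, B:19/2, C:11/4, D:15/4, E:13/12, F:0, G:35/4, H:1/3, I:49/6, J:5/3.
B has the largest value, 19/2, making it the main broker — the node through which the most shortest paths run.

B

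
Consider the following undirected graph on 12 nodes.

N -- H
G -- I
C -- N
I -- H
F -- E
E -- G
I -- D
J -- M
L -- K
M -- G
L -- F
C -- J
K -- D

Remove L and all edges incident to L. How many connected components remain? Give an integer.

L's neighbors (F and K) remain reachable from one another through other ties, so the rest of the network stays in one piece.

1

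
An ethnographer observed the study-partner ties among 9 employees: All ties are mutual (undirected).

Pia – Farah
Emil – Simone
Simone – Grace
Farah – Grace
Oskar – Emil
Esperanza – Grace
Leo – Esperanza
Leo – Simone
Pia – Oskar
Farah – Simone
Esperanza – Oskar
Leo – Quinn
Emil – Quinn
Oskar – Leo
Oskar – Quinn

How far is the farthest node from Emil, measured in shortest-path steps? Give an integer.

2

Distances from Emil: Esperanza:2, Farah:2, Grace:2, Leo:2, Oskar:1, Pia:2, Quinn:1, Simone:1.
The largest is 2 (to Leo, Esperanza, Pia, Grace, and Farah), so the eccentricity of Emil is 2.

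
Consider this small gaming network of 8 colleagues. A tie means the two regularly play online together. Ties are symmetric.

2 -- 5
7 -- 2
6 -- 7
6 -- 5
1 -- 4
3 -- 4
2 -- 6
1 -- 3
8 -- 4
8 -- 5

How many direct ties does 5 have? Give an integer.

5 is directly tied to 2, 6, and 8. That is 3 neighbors, so the degree of 5 is 3.

3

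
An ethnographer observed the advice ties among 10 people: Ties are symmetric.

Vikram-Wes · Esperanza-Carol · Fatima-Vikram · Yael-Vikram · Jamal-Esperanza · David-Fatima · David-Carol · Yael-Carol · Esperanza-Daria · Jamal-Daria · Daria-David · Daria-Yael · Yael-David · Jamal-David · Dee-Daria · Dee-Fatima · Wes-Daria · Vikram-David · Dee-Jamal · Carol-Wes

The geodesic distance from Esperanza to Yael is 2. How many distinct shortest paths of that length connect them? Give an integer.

2

The shortest distance is 2. The length-2 paths are: Esperanza–Daria–Yael; Esperanza–Carol–Yael.
That gives 2 distinct shortest paths.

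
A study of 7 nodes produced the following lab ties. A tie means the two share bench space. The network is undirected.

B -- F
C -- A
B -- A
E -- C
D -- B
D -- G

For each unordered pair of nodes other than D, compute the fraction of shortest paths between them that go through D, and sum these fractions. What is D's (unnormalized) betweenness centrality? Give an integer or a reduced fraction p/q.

Pairs whose geodesics pass through D — F–G: 1; E–G: 1; A–G: 1; G–B: 1; G–C: 1.
All other pairs contribute 0.
Summing the contributions gives betweenness(D) = 5.

5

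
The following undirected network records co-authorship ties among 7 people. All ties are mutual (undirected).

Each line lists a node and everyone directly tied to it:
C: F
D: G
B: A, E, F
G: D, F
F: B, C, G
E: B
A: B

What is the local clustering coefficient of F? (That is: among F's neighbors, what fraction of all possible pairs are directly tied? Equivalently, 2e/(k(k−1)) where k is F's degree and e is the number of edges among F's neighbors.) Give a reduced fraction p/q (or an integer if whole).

0

F's neighbors: B, C, and G (k = 3).
Possible neighbor pairs: C(3,2) = 3. Edges among them: none → e = 0.
Clustering(F) = 0/3 = 0.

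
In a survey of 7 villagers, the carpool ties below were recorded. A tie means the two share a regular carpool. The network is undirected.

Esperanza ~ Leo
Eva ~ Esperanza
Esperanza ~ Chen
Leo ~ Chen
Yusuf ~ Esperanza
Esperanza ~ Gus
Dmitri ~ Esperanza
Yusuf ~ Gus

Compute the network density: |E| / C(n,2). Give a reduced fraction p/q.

There are 8 edges and 7 nodes, so the maximum possible is C(7,2) = 21.
Density = 8/21.

8/21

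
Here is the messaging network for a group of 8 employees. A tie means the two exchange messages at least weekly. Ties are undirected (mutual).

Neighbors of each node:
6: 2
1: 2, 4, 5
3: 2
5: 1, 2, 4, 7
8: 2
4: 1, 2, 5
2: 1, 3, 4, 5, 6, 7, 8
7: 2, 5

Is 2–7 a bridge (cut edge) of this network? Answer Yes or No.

Even without that edge, 2 still reaches 7 via 2 – 5 – 7, so the network stays connected. Not a bridge.

No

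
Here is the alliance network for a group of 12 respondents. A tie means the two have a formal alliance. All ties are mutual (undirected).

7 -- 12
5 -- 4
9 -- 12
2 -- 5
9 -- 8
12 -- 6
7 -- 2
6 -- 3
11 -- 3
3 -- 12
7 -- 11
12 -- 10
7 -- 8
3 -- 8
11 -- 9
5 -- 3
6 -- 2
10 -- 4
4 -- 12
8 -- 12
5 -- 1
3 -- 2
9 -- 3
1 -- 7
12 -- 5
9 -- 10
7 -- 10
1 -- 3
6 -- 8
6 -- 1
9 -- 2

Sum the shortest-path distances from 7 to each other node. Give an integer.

16

Distances from 7: 1:1, 2:1, 3:2, 4:2, 5:2, 6:2, 8:1, 9:2, 10:1, 11:1, 12:1.
Sum = 1 + 1 + 2 + 2 + 2 + 2 + 1 + 2 + 1 + 1 + 1 = 16.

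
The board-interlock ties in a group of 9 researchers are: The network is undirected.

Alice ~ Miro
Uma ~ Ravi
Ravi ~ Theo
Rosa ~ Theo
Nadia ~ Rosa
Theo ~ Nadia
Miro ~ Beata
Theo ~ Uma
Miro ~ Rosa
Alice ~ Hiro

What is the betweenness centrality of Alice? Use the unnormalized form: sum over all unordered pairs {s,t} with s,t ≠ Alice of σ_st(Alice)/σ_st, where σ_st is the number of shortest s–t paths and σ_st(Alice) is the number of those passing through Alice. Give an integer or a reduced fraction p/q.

7

Pairs whose geodesics pass through Alice — Uma–Hiro: 1; Nadia–Hiro: 1; Hiro–Beata: 1; Hiro–Miro: 1; Hiro–Ravi: 1; Hiro–Rosa: 1; Hiro–Theo: 1.
All other pairs contribute 0.
Summing the contributions gives betweenness(Alice) = 7.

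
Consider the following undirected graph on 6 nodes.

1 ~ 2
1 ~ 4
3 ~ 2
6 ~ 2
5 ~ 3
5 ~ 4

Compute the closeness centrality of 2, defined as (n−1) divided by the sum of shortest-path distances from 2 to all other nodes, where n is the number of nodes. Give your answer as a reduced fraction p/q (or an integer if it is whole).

Distances from 2: 1:1, 3:1, 4:2, 5:2, 6:1. Sum = 7.
n = 6, so closeness = 5/7.

5/7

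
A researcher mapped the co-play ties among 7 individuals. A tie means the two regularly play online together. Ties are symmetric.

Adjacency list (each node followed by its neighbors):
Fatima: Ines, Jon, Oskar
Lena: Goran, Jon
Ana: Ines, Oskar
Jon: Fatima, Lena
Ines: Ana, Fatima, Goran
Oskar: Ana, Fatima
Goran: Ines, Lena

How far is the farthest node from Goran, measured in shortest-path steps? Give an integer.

3

Distances from Goran: Ana:2, Fatima:2, Ines:1, Jon:2, Lena:1, Oskar:3.
The largest is 3 (to Oskar), so the eccentricity of Goran is 3.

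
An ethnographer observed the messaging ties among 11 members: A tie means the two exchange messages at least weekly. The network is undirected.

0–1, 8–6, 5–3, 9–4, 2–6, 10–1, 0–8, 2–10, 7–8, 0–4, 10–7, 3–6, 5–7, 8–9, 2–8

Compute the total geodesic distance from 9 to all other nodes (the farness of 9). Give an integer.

Distances from 9: 0:2, 1:3, 2:2, 3:3, 4:1, 5:3, 6:2, 7:2, 8:1, 10:3.
Sum = 2 + 3 + 2 + 3 + 1 + 3 + 2 + 2 + 1 + 3 = 22.

22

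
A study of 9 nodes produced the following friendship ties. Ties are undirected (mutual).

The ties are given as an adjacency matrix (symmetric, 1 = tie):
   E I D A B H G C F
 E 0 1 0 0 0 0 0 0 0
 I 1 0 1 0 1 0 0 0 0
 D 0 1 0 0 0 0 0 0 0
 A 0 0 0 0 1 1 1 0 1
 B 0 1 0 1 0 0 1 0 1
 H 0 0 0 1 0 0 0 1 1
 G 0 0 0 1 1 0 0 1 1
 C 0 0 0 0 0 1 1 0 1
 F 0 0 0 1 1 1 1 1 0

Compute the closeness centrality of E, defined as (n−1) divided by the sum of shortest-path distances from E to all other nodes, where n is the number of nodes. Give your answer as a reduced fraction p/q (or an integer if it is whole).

Distances from E: A:3, B:2, C:4, D:2, F:3, G:3, H:4, I:1. Sum = 22.
n = 9, so closeness = 8/22 = 4/11.

4/11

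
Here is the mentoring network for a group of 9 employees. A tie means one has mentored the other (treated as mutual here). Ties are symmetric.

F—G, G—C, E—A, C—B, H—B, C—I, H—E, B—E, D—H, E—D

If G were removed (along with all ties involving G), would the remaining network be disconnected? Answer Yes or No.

Removing G leaves {A, B, C, D, E, H, and I} with no path to {F}, so the network splits into 2 components. G is a cut vertex.

Yes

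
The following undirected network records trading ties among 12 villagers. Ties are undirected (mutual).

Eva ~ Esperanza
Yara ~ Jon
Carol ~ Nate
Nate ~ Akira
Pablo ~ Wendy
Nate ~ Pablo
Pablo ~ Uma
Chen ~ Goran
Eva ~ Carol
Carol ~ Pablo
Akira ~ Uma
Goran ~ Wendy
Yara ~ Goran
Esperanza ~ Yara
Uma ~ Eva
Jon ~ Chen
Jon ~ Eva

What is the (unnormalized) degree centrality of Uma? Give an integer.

3

Uma is directly tied to Akira, Eva, and Pablo. That is 3 neighbors, so the degree of Uma is 3.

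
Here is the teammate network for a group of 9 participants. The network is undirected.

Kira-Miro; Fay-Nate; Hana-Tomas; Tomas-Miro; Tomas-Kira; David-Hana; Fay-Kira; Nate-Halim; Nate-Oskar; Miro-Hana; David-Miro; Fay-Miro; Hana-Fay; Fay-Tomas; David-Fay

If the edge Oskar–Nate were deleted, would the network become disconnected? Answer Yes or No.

Without the Oskar–Nate edge there is no alternate route between Oskar and Nate, so the network disconnects. It is a bridge.

Yes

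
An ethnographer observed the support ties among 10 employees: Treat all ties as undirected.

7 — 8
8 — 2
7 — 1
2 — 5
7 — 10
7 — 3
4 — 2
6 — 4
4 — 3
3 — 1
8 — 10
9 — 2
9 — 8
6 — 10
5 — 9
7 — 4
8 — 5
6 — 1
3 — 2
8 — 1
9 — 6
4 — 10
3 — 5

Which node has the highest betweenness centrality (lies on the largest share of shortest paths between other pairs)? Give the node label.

Unnormalized betweenness of each node: 1:17/12, 2:25/12, 3:8/3, 4:8/3, 5:3/4, 6:13/6, 7:7/4, 8:17/3, 9:11/6, 10:1.
8 has the largest value, 17/3, making it the main broker — the node through which the most shortest paths run.

8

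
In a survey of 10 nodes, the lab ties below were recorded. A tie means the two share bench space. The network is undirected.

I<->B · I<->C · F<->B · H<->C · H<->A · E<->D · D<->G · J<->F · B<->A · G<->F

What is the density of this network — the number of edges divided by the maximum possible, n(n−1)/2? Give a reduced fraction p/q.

2/9

There are 10 edges and 10 nodes, so the maximum possible is C(10,2) = 45.
Density = 10/45 = 2/9.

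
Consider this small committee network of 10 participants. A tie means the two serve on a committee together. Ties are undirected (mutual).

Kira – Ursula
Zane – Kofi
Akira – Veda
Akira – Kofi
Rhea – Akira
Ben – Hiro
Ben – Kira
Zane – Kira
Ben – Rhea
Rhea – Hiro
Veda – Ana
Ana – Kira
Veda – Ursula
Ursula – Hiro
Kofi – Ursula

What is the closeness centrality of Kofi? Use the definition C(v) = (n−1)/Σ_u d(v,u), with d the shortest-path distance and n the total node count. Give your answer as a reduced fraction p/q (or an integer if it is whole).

Distances from Kofi: Akira:1, Ana:3, Ben:3, Hiro:2, Kira:2, Rhea:2, Ursula:1, Veda:2, Zane:1. Sum = 17.
n = 10, so closeness = 9/17.

9/17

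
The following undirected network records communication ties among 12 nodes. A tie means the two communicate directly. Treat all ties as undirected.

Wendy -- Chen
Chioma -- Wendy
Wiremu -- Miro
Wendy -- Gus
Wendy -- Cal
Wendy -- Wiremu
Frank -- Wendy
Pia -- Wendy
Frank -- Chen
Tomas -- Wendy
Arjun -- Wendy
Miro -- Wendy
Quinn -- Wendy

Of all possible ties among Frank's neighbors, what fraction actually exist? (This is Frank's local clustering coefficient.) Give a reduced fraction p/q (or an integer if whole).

Frank's neighbors: Chen and Wendy (k = 2).
Possible neighbor pairs: C(2,2) = 1. Edges among them: Chen–Wendy → e = 1.
Clustering(Frank) = 1/1.

1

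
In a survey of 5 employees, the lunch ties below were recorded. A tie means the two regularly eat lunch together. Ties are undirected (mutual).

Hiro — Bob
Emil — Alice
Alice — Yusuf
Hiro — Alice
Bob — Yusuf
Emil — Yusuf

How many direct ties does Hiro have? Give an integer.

2

Hiro is directly tied to Alice and Bob. That is 2 neighbors, so the degree of Hiro is 2.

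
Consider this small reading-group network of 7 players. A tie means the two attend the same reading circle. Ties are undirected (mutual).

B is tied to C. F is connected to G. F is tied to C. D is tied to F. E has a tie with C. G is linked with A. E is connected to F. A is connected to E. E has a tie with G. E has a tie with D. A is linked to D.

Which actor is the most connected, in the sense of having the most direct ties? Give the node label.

Degrees — A:3, B:1, C:3, D:3, E:5, F:4, G:3.
The maximum is 5, attained only by E.

E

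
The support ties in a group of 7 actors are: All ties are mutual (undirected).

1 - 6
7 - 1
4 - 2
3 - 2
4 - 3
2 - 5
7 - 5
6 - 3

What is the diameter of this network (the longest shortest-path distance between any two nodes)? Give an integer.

3

Eccentricity of each node (its greatest distance to any other): 1:3, 2:3, 3:3, 4:3, 5:3, 6:3, 7:3.
The maximum eccentricity is 3, realized for instance by the pair 1–4 via 1 – 6 – 3 – 4. So the diameter is 3.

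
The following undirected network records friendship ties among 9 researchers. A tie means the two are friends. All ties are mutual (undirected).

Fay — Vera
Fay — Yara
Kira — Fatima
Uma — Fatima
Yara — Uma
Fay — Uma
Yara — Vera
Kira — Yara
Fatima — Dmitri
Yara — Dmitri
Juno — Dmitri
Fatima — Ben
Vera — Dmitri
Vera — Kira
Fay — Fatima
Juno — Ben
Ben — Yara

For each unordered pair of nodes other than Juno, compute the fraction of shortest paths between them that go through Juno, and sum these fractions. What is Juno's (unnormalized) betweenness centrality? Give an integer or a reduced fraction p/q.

Pairs whose geodesics pass through Juno — Ben–Dmitri: 1/3.
All other pairs contribute 0.
Summing the contributions gives betweenness(Juno) = 1/3.

1/3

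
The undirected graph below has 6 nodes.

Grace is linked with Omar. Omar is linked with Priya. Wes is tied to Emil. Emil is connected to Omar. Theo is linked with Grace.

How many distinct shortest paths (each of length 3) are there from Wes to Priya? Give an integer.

1

The shortest distance is 3, and the only length-3 path is Wes–Emil–Omar–Priya. So there is exactly 1 shortest path.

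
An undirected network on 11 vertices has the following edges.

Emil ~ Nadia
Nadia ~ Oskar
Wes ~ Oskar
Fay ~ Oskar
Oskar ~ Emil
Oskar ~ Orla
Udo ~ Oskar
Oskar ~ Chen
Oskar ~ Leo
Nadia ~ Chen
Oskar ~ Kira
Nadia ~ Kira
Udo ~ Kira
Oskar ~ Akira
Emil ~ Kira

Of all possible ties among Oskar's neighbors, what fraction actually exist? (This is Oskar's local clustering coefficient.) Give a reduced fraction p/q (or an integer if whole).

Oskar's neighbors: Akira, Chen, Emil, Fay, Kira, Leo, Nadia, Orla, Udo, and Wes (k = 10).
Possible neighbor pairs: C(10,2) = 45. Edges among them: Chen–Nadia, Emil–Kira, Emil–Nadia, Kira–Nadia, Kira–Udo → e = 5.
Clustering(Oskar) = 5/45 = 1/9.

1/9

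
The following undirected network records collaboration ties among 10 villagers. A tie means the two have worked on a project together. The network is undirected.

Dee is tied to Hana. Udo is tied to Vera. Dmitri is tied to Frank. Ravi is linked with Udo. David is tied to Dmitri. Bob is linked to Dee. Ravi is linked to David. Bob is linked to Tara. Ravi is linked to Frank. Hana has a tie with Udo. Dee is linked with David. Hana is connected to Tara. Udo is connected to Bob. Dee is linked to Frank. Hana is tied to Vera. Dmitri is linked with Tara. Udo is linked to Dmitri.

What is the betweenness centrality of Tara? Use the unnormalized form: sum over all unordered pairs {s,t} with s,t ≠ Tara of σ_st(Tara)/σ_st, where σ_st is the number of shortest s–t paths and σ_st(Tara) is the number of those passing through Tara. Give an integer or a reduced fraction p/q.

4/3

Pairs whose geodesics pass through Tara — Dmitri–Bob: 1/2; Dmitri–Hana: 1/2; Bob–Hana: 1/3.
All other pairs contribute 0.
Summing the contributions gives betweenness(Tara) = 4/3.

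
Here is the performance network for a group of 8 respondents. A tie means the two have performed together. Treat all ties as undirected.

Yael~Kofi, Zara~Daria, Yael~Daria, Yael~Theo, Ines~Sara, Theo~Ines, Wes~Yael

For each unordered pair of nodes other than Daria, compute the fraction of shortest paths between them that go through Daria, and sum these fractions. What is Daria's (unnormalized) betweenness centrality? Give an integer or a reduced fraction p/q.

6

Pairs whose geodesics pass through Daria — Ines–Zara: 1; Kofi–Zara: 1; Yael–Zara: 1; Wes–Zara: 1; Theo–Zara: 1; Sara–Zara: 1.
All other pairs contribute 0.
Summing the contributions gives betweenness(Daria) = 6.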